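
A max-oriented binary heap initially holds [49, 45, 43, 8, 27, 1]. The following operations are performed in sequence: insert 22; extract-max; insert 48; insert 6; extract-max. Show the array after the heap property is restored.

insert 22:
  append 22 at index 6 → [49, 45, 43, 8, 27, 1, 22] (no swap needed)
extract-max → returns 49:
  remove root 49; move last element 22 to root → [22, 45, 43, 8, 27, 1]
  22 vs larger child 45 at index 1, swap → [45, 22, 43, 8, 27, 1]
  22 vs larger child 27 at index 4, swap → [45, 27, 43, 8, 22, 1]
insert 48:
  append 48 at index 6 → [45, 27, 43, 8, 22, 1, 48]
  48 > parent 43 at index 2, swap → [45, 27, 48, 8, 22, 1, 43]
  48 > parent 45 at index 0, swap → [48, 27, 45, 8, 22, 1, 43]
insert 6:
  append 6 at index 7 → [48, 27, 45, 8, 22, 1, 43, 6] (no swap needed)
extract-max → returns 48:
  remove root 48; move last element 6 to root → [6, 27, 45, 8, 22, 1, 43]
  6 vs larger child 45 at index 2, swap → [45, 27, 6, 8, 22, 1, 43]
  6 vs larger child 43 at index 6, swap → [45, 27, 43, 8, 22, 1, 6]

[45, 27, 43, 8, 22, 1, 6]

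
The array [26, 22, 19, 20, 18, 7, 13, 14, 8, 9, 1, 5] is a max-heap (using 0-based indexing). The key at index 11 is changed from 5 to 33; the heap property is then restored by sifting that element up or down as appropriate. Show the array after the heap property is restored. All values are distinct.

set index 11 from 5 to 33 → [26, 22, 19, 20, 18, 7, 13, 14, 8, 9, 1, 33]
33 > parent 7 at index 5, swap → [26, 22, 19, 20, 18, 33, 13, 14, 8, 9, 1, 7]
33 > parent 19 at index 2, swap → [26, 22, 33, 20, 18, 19, 13, 14, 8, 9, 1, 7]
33 > parent 26 at index 0, swap → [33, 22, 26, 20, 18, 19, 13, 14, 8, 9, 1, 7]

[33, 22, 26, 20, 18, 19, 13, 14, 8, 9, 1, 7]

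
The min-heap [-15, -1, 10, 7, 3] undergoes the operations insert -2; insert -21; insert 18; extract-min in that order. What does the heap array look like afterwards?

[-15, -1, -2, 7, 3, 10, 18]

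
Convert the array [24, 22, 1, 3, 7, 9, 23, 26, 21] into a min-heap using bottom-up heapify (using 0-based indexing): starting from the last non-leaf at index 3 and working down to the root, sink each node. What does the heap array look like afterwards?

[1, 3, 9, 21, 7, 24, 23, 26, 22]

sift down from index 3: already satisfies heap property
sift down from index 2: already satisfies heap property
sift down from index 1:
  22 vs smaller child 3 at index 3, swap → [24, 3, 1, 22, 7, 9, 23, 26, 21]
  22 vs smaller child 21 at index 8, swap → [24, 3, 1, 21, 7, 9, 23, 26, 22]
sift down from index 0:
  24 vs smaller child 1 at index 2, swap → [1, 3, 24, 21, 7, 9, 23, 26, 22]
  24 vs smaller child 9 at index 5, swap → [1, 3, 9, 21, 7, 24, 23, 26, 22]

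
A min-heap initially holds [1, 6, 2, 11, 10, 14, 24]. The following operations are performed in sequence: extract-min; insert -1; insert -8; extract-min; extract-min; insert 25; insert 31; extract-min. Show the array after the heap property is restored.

extract-min → returns 1:
  remove root 1; move last element 24 to root → [24, 6, 2, 11, 10, 14]
  24 vs smaller child 2 at index 2, swap → [2, 6, 24, 11, 10, 14]
  24 vs only child 14 at index 5, swap → [2, 6, 14, 11, 10, 24]
insert -1:
  append -1 at index 6 → [2, 6, 14, 11, 10, 24, -1]
  -1 < parent 14 at index 2, swap → [2, 6, -1, 11, 10, 24, 14]
  -1 < parent 2 at index 0, swap → [-1, 6, 2, 11, 10, 24, 14]
insert -8:
  append -8 at index 7 → [-1, 6, 2, 11, 10, 24, 14, -8]
  -8 < parent 11 at index 3, swap → [-1, 6, 2, -8, 10, 24, 14, 11]
  -8 < parent 6 at index 1, swap → [-1, -8, 2, 6, 10, 24, 14, 11]
  -8 < parent -1 at index 0, swap → [-8, -1, 2, 6, 10, 24, 14, 11]
extract-min → returns -8:
  remove root -8; move last element 11 to root → [11, -1, 2, 6, 10, 24, 14]
  11 vs smaller child -1 at index 1, swap → [-1, 11, 2, 6, 10, 24, 14]
  11 vs smaller child 6 at index 3, swap → [-1, 6, 2, 11, 10, 24, 14]
extract-min → returns -1:
  remove root -1; move last element 14 to root → [14, 6, 2, 11, 10, 24]
  14 vs smaller child 2 at index 2, swap → [2, 6, 14, 11, 10, 24]
insert 25:
  append 25 at index 6 → [2, 6, 14, 11, 10, 24, 25] (no swap needed)
insert 31:
  append 31 at index 7 → [2, 6, 14, 11, 10, 24, 25, 31] (no swap needed)
extract-min → returns 2:
  remove root 2; move last element 31 to root → [31, 6, 14, 11, 10, 24, 25]
  31 vs smaller child 6 at index 1, swap → [6, 31, 14, 11, 10, 24, 25]
  31 vs smaller child 10 at index 4, swap → [6, 10, 14, 11, 31, 24, 25]

[6, 10, 14, 11, 31, 24, 25]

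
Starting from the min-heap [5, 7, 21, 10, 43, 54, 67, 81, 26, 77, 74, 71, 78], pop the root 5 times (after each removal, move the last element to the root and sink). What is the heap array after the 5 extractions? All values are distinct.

[43, 71, 54, 78, 77, 74, 67, 81]

extract-min #1 returns 5:
  remove root 5; move last element 78 to root → [78, 7, 21, 10, 43, 54, 67, 81, 26, 77, 74, 71]
  78 vs smaller child 7 at index 1, swap → [7, 78, 21, 10, 43, 54, 67, 81, 26, 77, 74, 71]
  78 vs smaller child 10 at index 3, swap → [7, 10, 21, 78, 43, 54, 67, 81, 26, 77, 74, 71]
  78 vs smaller child 26 at index 8, swap → [7, 10, 21, 26, 43, 54, 67, 81, 78, 77, 74, 71]
extract-min #2 returns 7:
  remove root 7; move last element 71 to root → [71, 10, 21, 26, 43, 54, 67, 81, 78, 77, 74]
  71 vs smaller child 10 at index 1, swap → [10, 71, 21, 26, 43, 54, 67, 81, 78, 77, 74]
  71 vs smaller child 26 at index 3, swap → [10, 26, 21, 71, 43, 54, 67, 81, 78, 77, 74]
extract-min #3 returns 10:
  remove root 10; move last element 74 to root → [74, 26, 21, 71, 43, 54, 67, 81, 78, 77]
  74 vs smaller child 21 at index 2, swap → [21, 26, 74, 71, 43, 54, 67, 81, 78, 77]
  74 vs smaller child 54 at index 5, swap → [21, 26, 54, 71, 43, 74, 67, 81, 78, 77]
extract-min #4 returns 21:
  remove root 21; move last element 77 to root → [77, 26, 54, 71, 43, 74, 67, 81, 78]
  77 vs smaller child 26 at index 1, swap → [26, 77, 54, 71, 43, 74, 67, 81, 78]
  77 vs smaller child 43 at index 4, swap → [26, 43, 54, 71, 77, 74, 67, 81, 78]
extract-min #5 returns 26:
  remove root 26; move last element 78 to root → [78, 43, 54, 71, 77, 74, 67, 81]
  78 vs smaller child 43 at index 1, swap → [43, 78, 54, 71, 77, 74, 67, 81]
  78 vs smaller child 71 at index 3, swap → [43, 71, 54, 78, 77, 74, 67, 81]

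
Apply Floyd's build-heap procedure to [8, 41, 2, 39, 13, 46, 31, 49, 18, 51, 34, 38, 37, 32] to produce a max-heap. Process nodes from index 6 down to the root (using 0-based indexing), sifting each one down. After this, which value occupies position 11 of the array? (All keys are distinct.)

sift down from index 6:
  31 vs only child 32 at index 13, swap → [8, 41, 2, 39, 13, 46, 32, 49, 18, 51, 34, 38, 37, 31]
sift down from index 5: already satisfies heap property
sift down from index 4:
  13 vs larger child 51 at index 9, swap → [8, 41, 2, 39, 51, 46, 32, 49, 18, 13, 34, 38, 37, 31]
sift down from index 3:
  39 vs larger child 49 at index 7, swap → [8, 41, 2, 49, 51, 46, 32, 39, 18, 13, 34, 38, 37, 31]
sift down from index 2:
  2 vs larger child 46 at index 5, swap → [8, 41, 46, 49, 51, 2, 32, 39, 18, 13, 34, 38, 37, 31]
  2 vs larger child 38 at index 11, swap → [8, 41, 46, 49, 51, 38, 32, 39, 18, 13, 34, 2, 37, 31]
sift down from index 1:
  41 vs larger child 51 at index 4, swap → [8, 51, 46, 49, 41, 38, 32, 39, 18, 13, 34, 2, 37, 31]
sift down from index 0:
  8 vs larger child 51 at index 1, swap → [51, 8, 46, 49, 41, 38, 32, 39, 18, 13, 34, 2, 37, 31]
  8 vs larger child 49 at index 3, swap → [51, 49, 46, 8, 41, 38, 32, 39, 18, 13, 34, 2, 37, 31]
  8 vs larger child 39 at index 7, swap → [51, 49, 46, 39, 41, 38, 32, 8, 18, 13, 34, 2, 37, 31]
resulting array: [51, 49, 46, 39, 41, 38, 32, 8, 18, 13, 34, 2, 37, 31]

2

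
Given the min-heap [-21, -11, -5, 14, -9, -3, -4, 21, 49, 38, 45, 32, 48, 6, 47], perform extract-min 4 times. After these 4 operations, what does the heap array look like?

extract-min #1 returns -21:
  remove root -21; move last element 47 to root → [47, -11, -5, 14, -9, -3, -4, 21, 49, 38, 45, 32, 48, 6]
  47 vs smaller child -11 at index 1, swap → [-11, 47, -5, 14, -9, -3, -4, 21, 49, 38, 45, 32, 48, 6]
  47 vs smaller child -9 at index 4, swap → [-11, -9, -5, 14, 47, -3, -4, 21, 49, 38, 45, 32, 48, 6]
  47 vs smaller child 38 at index 9, swap → [-11, -9, -5, 14, 38, -3, -4, 21, 49, 47, 45, 32, 48, 6]
extract-min #2 returns -11:
  remove root -11; move last element 6 to root → [6, -9, -5, 14, 38, -3, -4, 21, 49, 47, 45, 32, 48]
  6 vs smaller child -9 at index 1, swap → [-9, 6, -5, 14, 38, -3, -4, 21, 49, 47, 45, 32, 48]
extract-min #3 returns -9:
  remove root -9; move last element 48 to root → [48, 6, -5, 14, 38, -3, -4, 21, 49, 47, 45, 32]
  48 vs smaller child -5 at index 2, swap → [-5, 6, 48, 14, 38, -3, -4, 21, 49, 47, 45, 32]
  48 vs smaller child -4 at index 6, swap → [-5, 6, -4, 14, 38, -3, 48, 21, 49, 47, 45, 32]
extract-min #4 returns -5:
  remove root -5; move last element 32 to root → [32, 6, -4, 14, 38, -3, 48, 21, 49, 47, 45]
  32 vs smaller child -4 at index 2, swap → [-4, 6, 32, 14, 38, -3, 48, 21, 49, 47, 45]
  32 vs smaller child -3 at index 5, swap → [-4, 6, -3, 14, 38, 32, 48, 21, 49, 47, 45]

[-4, 6, -3, 14, 38, 32, 48, 21, 49, 47, 45]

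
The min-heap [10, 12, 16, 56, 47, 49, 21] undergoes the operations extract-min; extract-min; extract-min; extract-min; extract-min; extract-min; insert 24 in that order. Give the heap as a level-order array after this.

extract-min → returns 10:
  remove root 10; move last element 21 to root → [21, 12, 16, 56, 47, 49]
  21 vs smaller child 12 at index 1, swap → [12, 21, 16, 56, 47, 49]
extract-min → returns 12:
  remove root 12; move last element 49 to root → [49, 21, 16, 56, 47]
  49 vs smaller child 16 at index 2, swap → [16, 21, 49, 56, 47]
extract-min → returns 16:
  remove root 16; move last element 47 to root → [47, 21, 49, 56]
  47 vs smaller child 21 at index 1, swap → [21, 47, 49, 56]
extract-min → returns 21:
  remove root 21; move last element 56 to root → [56, 47, 49]
  56 vs smaller child 47 at index 1, swap → [47, 56, 49]
extract-min → returns 47:
  remove root 47; move last element 49 to root → [49, 56] (no swap needed)
extract-min → returns 49:
  remove root 49; move last element 56 to root → [56] (no swap needed)
insert 24:
  append 24 at index 1 → [56, 24]
  24 < parent 56 at index 0, swap → [24, 56]

[24, 56]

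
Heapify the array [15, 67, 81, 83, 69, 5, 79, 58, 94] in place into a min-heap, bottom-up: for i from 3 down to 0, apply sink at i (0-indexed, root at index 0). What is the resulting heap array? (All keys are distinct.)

[5, 58, 15, 67, 69, 81, 79, 83, 94]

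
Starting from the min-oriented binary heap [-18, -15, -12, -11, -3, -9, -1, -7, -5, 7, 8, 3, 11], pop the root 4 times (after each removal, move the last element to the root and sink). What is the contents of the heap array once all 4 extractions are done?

[-9, -7, -1, -5, -3, 3, 7, 11, 8]

extract-min #1 returns -18:
  remove root -18; move last element 11 to root → [11, -15, -12, -11, -3, -9, -1, -7, -5, 7, 8, 3]
  11 vs smaller child -15 at index 1, swap → [-15, 11, -12, -11, -3, -9, -1, -7, -5, 7, 8, 3]
  11 vs smaller child -11 at index 3, swap → [-15, -11, -12, 11, -3, -9, -1, -7, -5, 7, 8, 3]
  11 vs smaller child -7 at index 7, swap → [-15, -11, -12, -7, -3, -9, -1, 11, -5, 7, 8, 3]
extract-min #2 returns -15:
  remove root -15; move last element 3 to root → [3, -11, -12, -7, -3, -9, -1, 11, -5, 7, 8]
  3 vs smaller child -12 at index 2, swap → [-12, -11, 3, -7, -3, -9, -1, 11, -5, 7, 8]
  3 vs smaller child -9 at index 5, swap → [-12, -11, -9, -7, -3, 3, -1, 11, -5, 7, 8]
extract-min #3 returns -12:
  remove root -12; move last element 8 to root → [8, -11, -9, -7, -3, 3, -1, 11, -5, 7]
  8 vs smaller child -11 at index 1, swap → [-11, 8, -9, -7, -3, 3, -1, 11, -5, 7]
  8 vs smaller child -7 at index 3, swap → [-11, -7, -9, 8, -3, 3, -1, 11, -5, 7]
  8 vs smaller child -5 at index 8, swap → [-11, -7, -9, -5, -3, 3, -1, 11, 8, 7]
extract-min #4 returns -11:
  remove root -11; move last element 7 to root → [7, -7, -9, -5, -3, 3, -1, 11, 8]
  7 vs smaller child -9 at index 2, swap → [-9, -7, 7, -5, -3, 3, -1, 11, 8]
  7 vs smaller child -1 at index 6, swap → [-9, -7, -1, -5, -3, 3, 7, 11, 8]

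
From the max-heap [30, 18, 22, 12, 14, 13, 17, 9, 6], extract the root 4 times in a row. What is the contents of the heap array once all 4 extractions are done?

[14, 12, 13, 6, 9]

extract-max #1 returns 30:
  remove root 30; move last element 6 to root → [6, 18, 22, 12, 14, 13, 17, 9]
  6 vs larger child 22 at index 2, swap → [22, 18, 6, 12, 14, 13, 17, 9]
  6 vs larger child 17 at index 6, swap → [22, 18, 17, 12, 14, 13, 6, 9]
extract-max #2 returns 22:
  remove root 22; move last element 9 to root → [9, 18, 17, 12, 14, 13, 6]
  9 vs larger child 18 at index 1, swap → [18, 9, 17, 12, 14, 13, 6]
  9 vs larger child 14 at index 4, swap → [18, 14, 17, 12, 9, 13, 6]
extract-max #3 returns 18:
  remove root 18; move last element 6 to root → [6, 14, 17, 12, 9, 13]
  6 vs larger child 17 at index 2, swap → [17, 14, 6, 12, 9, 13]
  6 vs only child 13 at index 5, swap → [17, 14, 13, 12, 9, 6]
extract-max #4 returns 17:
  remove root 17; move last element 6 to root → [6, 14, 13, 12, 9]
  6 vs larger child 14 at index 1, swap → [14, 6, 13, 12, 9]
  6 vs larger child 12 at index 3, swap → [14, 12, 13, 6, 9]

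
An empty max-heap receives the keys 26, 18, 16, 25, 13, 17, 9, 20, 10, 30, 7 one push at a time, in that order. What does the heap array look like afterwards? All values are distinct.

[30, 26, 17, 20, 25, 16, 9, 18, 10, 13, 7]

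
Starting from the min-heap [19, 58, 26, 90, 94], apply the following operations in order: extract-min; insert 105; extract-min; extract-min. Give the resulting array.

[90, 105, 94]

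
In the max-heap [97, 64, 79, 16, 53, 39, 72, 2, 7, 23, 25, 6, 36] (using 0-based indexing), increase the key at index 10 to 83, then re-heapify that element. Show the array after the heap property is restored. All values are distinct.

[97, 83, 79, 16, 64, 39, 72, 2, 7, 23, 53, 6, 36]

set index 10 from 25 to 83 → [97, 64, 79, 16, 53, 39, 72, 2, 7, 23, 83, 6, 36]
83 > parent 53 at index 4, swap → [97, 64, 79, 16, 83, 39, 72, 2, 7, 23, 53, 6, 36]
83 > parent 64 at index 1, swap → [97, 83, 79, 16, 64, 39, 72, 2, 7, 23, 53, 6, 36]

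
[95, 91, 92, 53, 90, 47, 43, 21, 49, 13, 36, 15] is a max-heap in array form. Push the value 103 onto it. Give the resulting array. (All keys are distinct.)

append 103 at index 12 → [95, 91, 92, 53, 90, 47, 43, 21, 49, 13, 36, 15, 103]
103 > parent 47 at index 5, swap → [95, 91, 92, 53, 90, 103, 43, 21, 49, 13, 36, 15, 47]
103 > parent 92 at index 2, swap → [95, 91, 103, 53, 90, 92, 43, 21, 49, 13, 36, 15, 47]
103 > parent 95 at index 0, swap → [103, 91, 95, 53, 90, 92, 43, 21, 49, 13, 36, 15, 47]

[103, 91, 95, 53, 90, 92, 43, 21, 49, 13, 36, 15, 47]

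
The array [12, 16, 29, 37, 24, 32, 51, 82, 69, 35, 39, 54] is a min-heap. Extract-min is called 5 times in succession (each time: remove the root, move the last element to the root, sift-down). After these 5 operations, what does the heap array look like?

[35, 37, 51, 82, 39, 54, 69]

extract-min #1 returns 12:
  remove root 12; move last element 54 to root → [54, 16, 29, 37, 24, 32, 51, 82, 69, 35, 39]
  54 vs smaller child 16 at index 1, swap → [16, 54, 29, 37, 24, 32, 51, 82, 69, 35, 39]
  54 vs smaller child 24 at index 4, swap → [16, 24, 29, 37, 54, 32, 51, 82, 69, 35, 39]
  54 vs smaller child 35 at index 9, swap → [16, 24, 29, 37, 35, 32, 51, 82, 69, 54, 39]
extract-min #2 returns 16:
  remove root 16; move last element 39 to root → [39, 24, 29, 37, 35, 32, 51, 82, 69, 54]
  39 vs smaller child 24 at index 1, swap → [24, 39, 29, 37, 35, 32, 51, 82, 69, 54]
  39 vs smaller child 35 at index 4, swap → [24, 35, 29, 37, 39, 32, 51, 82, 69, 54]
extract-min #3 returns 24:
  remove root 24; move last element 54 to root → [54, 35, 29, 37, 39, 32, 51, 82, 69]
  54 vs smaller child 29 at index 2, swap → [29, 35, 54, 37, 39, 32, 51, 82, 69]
  54 vs smaller child 32 at index 5, swap → [29, 35, 32, 37, 39, 54, 51, 82, 69]
extract-min #4 returns 29:
  remove root 29; move last element 69 to root → [69, 35, 32, 37, 39, 54, 51, 82]
  69 vs smaller child 32 at index 2, swap → [32, 35, 69, 37, 39, 54, 51, 82]
  69 vs smaller child 51 at index 6, swap → [32, 35, 51, 37, 39, 54, 69, 82]
extract-min #5 returns 32:
  remove root 32; move last element 82 to root → [82, 35, 51, 37, 39, 54, 69]
  82 vs smaller child 35 at index 1, swap → [35, 82, 51, 37, 39, 54, 69]
  82 vs smaller child 37 at index 3, swap → [35, 37, 51, 82, 39, 54, 69]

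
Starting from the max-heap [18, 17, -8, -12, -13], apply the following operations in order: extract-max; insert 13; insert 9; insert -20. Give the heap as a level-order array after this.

[17, 13, 9, -13, -12, -8, -20]

extract-max → returns 18:
  remove root 18; move last element -13 to root → [-13, 17, -8, -12]
  -13 vs larger child 17 at index 1, swap → [17, -13, -8, -12]
  -13 vs only child -12 at index 3, swap → [17, -12, -8, -13]
insert 13:
  append 13 at index 4 → [17, -12, -8, -13, 13]
  13 > parent -12 at index 1, swap → [17, 13, -8, -13, -12]
insert 9:
  append 9 at index 5 → [17, 13, -8, -13, -12, 9]
  9 > parent -8 at index 2, swap → [17, 13, 9, -13, -12, -8]
insert -20:
  append -20 at index 6 → [17, 13, 9, -13, -12, -8, -20] (no swap needed)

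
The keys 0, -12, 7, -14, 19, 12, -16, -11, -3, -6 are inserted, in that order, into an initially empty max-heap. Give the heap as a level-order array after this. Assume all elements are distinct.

[19, 7, 12, -3, -6, 0, -16, -14, -11, -12]

Insert 0:
  append 0 at index 0 → [0] (no swap needed)
Insert -12:
  append -12 at index 1 → [0, -12] (no swap needed)
Insert 7:
  append 7 at index 2 → [0, -12, 7]
  7 > parent 0 at index 0, swap → [7, -12, 0]
Insert -14:
  append -14 at index 3 → [7, -12, 0, -14] (no swap needed)
Insert 19:
  append 19 at index 4 → [7, -12, 0, -14, 19]
  19 > parent -12 at index 1, swap → [7, 19, 0, -14, -12]
  19 > parent 7 at index 0, swap → [19, 7, 0, -14, -12]
Insert 12:
  append 12 at index 5 → [19, 7, 0, -14, -12, 12]
  12 > parent 0 at index 2, swap → [19, 7, 12, -14, -12, 0]
Insert -16:
  append -16 at index 6 → [19, 7, 12, -14, -12, 0, -16] (no swap needed)
Insert -11:
  append -11 at index 7 → [19, 7, 12, -14, -12, 0, -16, -11]
  -11 > parent -14 at index 3, swap → [19, 7, 12, -11, -12, 0, -16, -14]
Insert -3:
  append -3 at index 8 → [19, 7, 12, -11, -12, 0, -16, -14, -3]
  -3 > parent -11 at index 3, swap → [19, 7, 12, -3, -12, 0, -16, -14, -11]
Insert -6:
  append -6 at index 9 → [19, 7, 12, -3, -12, 0, -16, -14, -11, -6]
  -6 > parent -12 at index 4, swap → [19, 7, 12, -3, -6, 0, -16, -14, -11, -12]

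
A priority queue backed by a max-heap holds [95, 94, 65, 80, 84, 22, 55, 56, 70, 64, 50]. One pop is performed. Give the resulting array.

remove root 95; move last element 50 to root → [50, 94, 65, 80, 84, 22, 55, 56, 70, 64]
50 vs larger child 94 at index 1, swap → [94, 50, 65, 80, 84, 22, 55, 56, 70, 64]
50 vs larger child 84 at index 4, swap → [94, 84, 65, 80, 50, 22, 55, 56, 70, 64]
50 vs only child 64 at index 9, swap → [94, 84, 65, 80, 64, 22, 55, 56, 70, 50]

[94, 84, 65, 80, 64, 22, 55, 56, 70, 50]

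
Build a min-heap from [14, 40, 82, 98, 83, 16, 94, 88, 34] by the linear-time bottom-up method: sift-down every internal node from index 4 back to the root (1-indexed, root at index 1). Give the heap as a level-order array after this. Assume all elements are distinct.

sift down from index 4:
  98 vs smaller child 34 at index 9, swap → [14, 40, 82, 34, 83, 16, 94, 88, 98]
sift down from index 3:
  82 vs smaller child 16 at index 6, swap → [14, 40, 16, 34, 83, 82, 94, 88, 98]
sift down from index 2:
  40 vs smaller child 34 at index 4, swap → [14, 34, 16, 40, 83, 82, 94, 88, 98]
sift down from index 1: already satisfies heap property

[14, 34, 16, 40, 83, 82, 94, 88, 98]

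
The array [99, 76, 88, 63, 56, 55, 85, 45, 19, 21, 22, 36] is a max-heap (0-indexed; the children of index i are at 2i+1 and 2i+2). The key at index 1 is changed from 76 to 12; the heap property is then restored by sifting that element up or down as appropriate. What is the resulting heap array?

[99, 63, 88, 45, 56, 55, 85, 12, 19, 21, 22, 36]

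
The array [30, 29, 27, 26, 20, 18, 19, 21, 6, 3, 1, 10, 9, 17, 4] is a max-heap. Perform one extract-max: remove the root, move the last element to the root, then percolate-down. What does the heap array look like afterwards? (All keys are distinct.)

remove root 30; move last element 4 to root → [4, 29, 27, 26, 20, 18, 19, 21, 6, 3, 1, 10, 9, 17]
4 vs larger child 29 at index 1, swap → [29, 4, 27, 26, 20, 18, 19, 21, 6, 3, 1, 10, 9, 17]
4 vs larger child 26 at index 3, swap → [29, 26, 27, 4, 20, 18, 19, 21, 6, 3, 1, 10, 9, 17]
4 vs larger child 21 at index 7, swap → [29, 26, 27, 21, 20, 18, 19, 4, 6, 3, 1, 10, 9, 17]

[29, 26, 27, 21, 20, 18, 19, 4, 6, 3, 1, 10, 9, 17]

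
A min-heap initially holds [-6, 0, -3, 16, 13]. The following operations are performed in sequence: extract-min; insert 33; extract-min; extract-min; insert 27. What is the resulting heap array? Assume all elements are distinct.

extract-min → returns -6:
  remove root -6; move last element 13 to root → [13, 0, -3, 16]
  13 vs smaller child -3 at index 2, swap → [-3, 0, 13, 16]
insert 33:
  append 33 at index 4 → [-3, 0, 13, 16, 33] (no swap needed)
extract-min → returns -3:
  remove root -3; move last element 33 to root → [33, 0, 13, 16]
  33 vs smaller child 0 at index 1, swap → [0, 33, 13, 16]
  33 vs only child 16 at index 3, swap → [0, 16, 13, 33]
extract-min → returns 0:
  remove root 0; move last element 33 to root → [33, 16, 13]
  33 vs smaller child 13 at index 2, swap → [13, 16, 33]
insert 27:
  append 27 at index 3 → [13, 16, 33, 27] (no swap needed)

[13, 16, 33, 27]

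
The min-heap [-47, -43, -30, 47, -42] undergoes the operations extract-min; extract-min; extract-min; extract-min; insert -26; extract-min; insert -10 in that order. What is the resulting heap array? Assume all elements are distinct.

[-10, 47]

extract-min → returns -47:
  remove root -47; move last element -42 to root → [-42, -43, -30, 47]
  -42 vs smaller child -43 at index 1, swap → [-43, -42, -30, 47]
extract-min → returns -43:
  remove root -43; move last element 47 to root → [47, -42, -30]
  47 vs smaller child -42 at index 1, swap → [-42, 47, -30]
extract-min → returns -42:
  remove root -42; move last element -30 to root → [-30, 47] (no swap needed)
extract-min → returns -30:
  remove root -30; move last element 47 to root → [47] (no swap needed)
insert -26:
  append -26 at index 1 → [47, -26]
  -26 < parent 47 at index 0, swap → [-26, 47]
extract-min → returns -26:
  remove root -26; move last element 47 to root → [47] (no swap needed)
insert -10:
  append -10 at index 1 → [47, -10]
  -10 < parent 47 at index 0, swap → [-10, 47]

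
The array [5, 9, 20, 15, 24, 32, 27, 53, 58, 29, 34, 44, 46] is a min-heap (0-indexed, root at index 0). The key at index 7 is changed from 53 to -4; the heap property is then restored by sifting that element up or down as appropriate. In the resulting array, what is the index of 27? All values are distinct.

6

set index 7 from 53 to -4 → [5, 9, 20, 15, 24, 32, 27, -4, 58, 29, 34, 44, 46]
-4 < parent 15 at index 3, swap → [5, 9, 20, -4, 24, 32, 27, 15, 58, 29, 34, 44, 46]
-4 < parent 9 at index 1, swap → [5, -4, 20, 9, 24, 32, 27, 15, 58, 29, 34, 44, 46]
-4 < parent 5 at index 0, swap → [-4, 5, 20, 9, 24, 32, 27, 15, 58, 29, 34, 44, 46]
resulting array: [-4, 5, 20, 9, 24, 32, 27, 15, 58, 29, 34, 44, 46]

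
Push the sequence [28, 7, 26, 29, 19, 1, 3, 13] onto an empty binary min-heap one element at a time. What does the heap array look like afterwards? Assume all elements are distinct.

[1, 13, 3, 19, 28, 26, 7, 29]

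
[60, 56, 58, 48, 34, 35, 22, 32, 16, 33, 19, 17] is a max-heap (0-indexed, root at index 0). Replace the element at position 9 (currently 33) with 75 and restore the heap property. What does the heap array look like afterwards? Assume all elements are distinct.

[75, 60, 58, 48, 56, 35, 22, 32, 16, 34, 19, 17]

set index 9 from 33 to 75 → [60, 56, 58, 48, 34, 35, 22, 32, 16, 75, 19, 17]
75 > parent 34 at index 4, swap → [60, 56, 58, 48, 75, 35, 22, 32, 16, 34, 19, 17]
75 > parent 56 at index 1, swap → [60, 75, 58, 48, 56, 35, 22, 32, 16, 34, 19, 17]
75 > parent 60 at index 0, swap → [75, 60, 58, 48, 56, 35, 22, 32, 16, 34, 19, 17]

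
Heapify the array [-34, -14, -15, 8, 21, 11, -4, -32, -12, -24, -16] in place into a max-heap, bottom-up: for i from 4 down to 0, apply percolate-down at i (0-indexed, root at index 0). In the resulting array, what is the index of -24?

9

sift down from index 4: already satisfies heap property
sift down from index 3: already satisfies heap property
sift down from index 2:
  -15 vs larger child 11 at index 5, swap → [-34, -14, 11, 8, 21, -15, -4, -32, -12, -24, -16]
sift down from index 1:
  -14 vs larger child 21 at index 4, swap → [-34, 21, 11, 8, -14, -15, -4, -32, -12, -24, -16]
sift down from index 0:
  -34 vs larger child 21 at index 1, swap → [21, -34, 11, 8, -14, -15, -4, -32, -12, -24, -16]
  -34 vs larger child 8 at index 3, swap → [21, 8, 11, -34, -14, -15, -4, -32, -12, -24, -16]
  -34 vs larger child -12 at index 8, swap → [21, 8, 11, -12, -14, -15, -4, -32, -34, -24, -16]
resulting array: [21, 8, 11, -12, -14, -15, -4, -32, -34, -24, -16]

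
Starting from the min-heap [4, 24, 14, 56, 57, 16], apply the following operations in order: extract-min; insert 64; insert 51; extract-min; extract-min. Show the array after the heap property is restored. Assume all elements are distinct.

[24, 56, 51, 64, 57]

extract-min → returns 4:
  remove root 4; move last element 16 to root → [16, 24, 14, 56, 57]
  16 vs smaller child 14 at index 2, swap → [14, 24, 16, 56, 57]
insert 64:
  append 64 at index 5 → [14, 24, 16, 56, 57, 64] (no swap needed)
insert 51:
  append 51 at index 6 → [14, 24, 16, 56, 57, 64, 51] (no swap needed)
extract-min → returns 14:
  remove root 14; move last element 51 to root → [51, 24, 16, 56, 57, 64]
  51 vs smaller child 16 at index 2, swap → [16, 24, 51, 56, 57, 64]
extract-min → returns 16:
  remove root 16; move last element 64 to root → [64, 24, 51, 56, 57]
  64 vs smaller child 24 at index 1, swap → [24, 64, 51, 56, 57]
  64 vs smaller child 56 at index 3, swap → [24, 56, 51, 64, 57]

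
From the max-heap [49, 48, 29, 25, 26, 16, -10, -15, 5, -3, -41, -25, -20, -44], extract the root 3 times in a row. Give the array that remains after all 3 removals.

[26, 25, 16, 5, -3, -20, -10, -15, -25, -44, -41]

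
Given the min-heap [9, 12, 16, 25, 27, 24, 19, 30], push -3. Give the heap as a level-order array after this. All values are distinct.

[-3, 9, 16, 12, 27, 24, 19, 30, 25]

append -3 at index 8 → [9, 12, 16, 25, 27, 24, 19, 30, -3]
-3 < parent 25 at index 3, swap → [9, 12, 16, -3, 27, 24, 19, 30, 25]
-3 < parent 12 at index 1, swap → [9, -3, 16, 12, 27, 24, 19, 30, 25]
-3 < parent 9 at index 0, swap → [-3, 9, 16, 12, 27, 24, 19, 30, 25]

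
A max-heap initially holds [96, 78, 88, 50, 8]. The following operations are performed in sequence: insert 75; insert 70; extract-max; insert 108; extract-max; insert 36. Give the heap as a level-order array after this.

[88, 78, 75, 50, 8, 70, 36]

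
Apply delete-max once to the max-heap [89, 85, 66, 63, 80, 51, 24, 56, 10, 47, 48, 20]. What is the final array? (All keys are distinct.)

[85, 80, 66, 63, 48, 51, 24, 56, 10, 47, 20]

remove root 89; move last element 20 to root → [20, 85, 66, 63, 80, 51, 24, 56, 10, 47, 48]
20 vs larger child 85 at index 1, swap → [85, 20, 66, 63, 80, 51, 24, 56, 10, 47, 48]
20 vs larger child 80 at index 4, swap → [85, 80, 66, 63, 20, 51, 24, 56, 10, 47, 48]
20 vs larger child 48 at index 10, swap → [85, 80, 66, 63, 48, 51, 24, 56, 10, 47, 20]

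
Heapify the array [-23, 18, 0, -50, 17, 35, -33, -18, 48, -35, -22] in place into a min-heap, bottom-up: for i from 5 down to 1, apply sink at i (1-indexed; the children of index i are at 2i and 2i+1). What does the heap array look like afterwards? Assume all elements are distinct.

[-50, -35, -33, -18, -23, 35, 0, 18, 48, 17, -22]

sift down from index 5:
  17 vs smaller child -35 at index 10, swap → [-23, 18, 0, -50, -35, 35, -33, -18, 48, 17, -22]
sift down from index 4: already satisfies heap property
sift down from index 3:
  0 vs smaller child -33 at index 7, swap → [-23, 18, -33, -50, -35, 35, 0, -18, 48, 17, -22]
sift down from index 2:
  18 vs smaller child -50 at index 4, swap → [-23, -50, -33, 18, -35, 35, 0, -18, 48, 17, -22]
  18 vs smaller child -18 at index 8, swap → [-23, -50, -33, -18, -35, 35, 0, 18, 48, 17, -22]
sift down from index 1:
  -23 vs smaller child -50 at index 2, swap → [-50, -23, -33, -18, -35, 35, 0, 18, 48, 17, -22]
  -23 vs smaller child -35 at index 5, swap → [-50, -35, -33, -18, -23, 35, 0, 18, 48, 17, -22]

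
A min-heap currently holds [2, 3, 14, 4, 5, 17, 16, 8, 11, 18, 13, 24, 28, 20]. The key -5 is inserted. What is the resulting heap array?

append -5 at index 14 → [2, 3, 14, 4, 5, 17, 16, 8, 11, 18, 13, 24, 28, 20, -5]
-5 < parent 16 at index 6, swap → [2, 3, 14, 4, 5, 17, -5, 8, 11, 18, 13, 24, 28, 20, 16]
-5 < parent 14 at index 2, swap → [2, 3, -5, 4, 5, 17, 14, 8, 11, 18, 13, 24, 28, 20, 16]
-5 < parent 2 at index 0, swap → [-5, 3, 2, 4, 5, 17, 14, 8, 11, 18, 13, 24, 28, 20, 16]

[-5, 3, 2, 4, 5, 17, 14, 8, 11, 18, 13, 24, 28, 20, 16]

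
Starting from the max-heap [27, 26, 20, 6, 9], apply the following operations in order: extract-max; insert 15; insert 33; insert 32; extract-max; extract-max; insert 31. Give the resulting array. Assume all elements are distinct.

[31, 15, 26, 6, 9, 20]

extract-max → returns 27:
  remove root 27; move last element 9 to root → [9, 26, 20, 6]
  9 vs larger child 26 at index 1, swap → [26, 9, 20, 6]
insert 15:
  append 15 at index 4 → [26, 9, 20, 6, 15]
  15 > parent 9 at index 1, swap → [26, 15, 20, 6, 9]
insert 33:
  append 33 at index 5 → [26, 15, 20, 6, 9, 33]
  33 > parent 20 at index 2, swap → [26, 15, 33, 6, 9, 20]
  33 > parent 26 at index 0, swap → [33, 15, 26, 6, 9, 20]
insert 32:
  append 32 at index 6 → [33, 15, 26, 6, 9, 20, 32]
  32 > parent 26 at index 2, swap → [33, 15, 32, 6, 9, 20, 26]
extract-max → returns 33:
  remove root 33; move last element 26 to root → [26, 15, 32, 6, 9, 20]
  26 vs larger child 32 at index 2, swap → [32, 15, 26, 6, 9, 20]
extract-max → returns 32:
  remove root 32; move last element 20 to root → [20, 15, 26, 6, 9]
  20 vs larger child 26 at index 2, swap → [26, 15, 20, 6, 9]
insert 31:
  append 31 at index 5 → [26, 15, 20, 6, 9, 31]
  31 > parent 20 at index 2, swap → [26, 15, 31, 6, 9, 20]
  31 > parent 26 at index 0, swap → [31, 15, 26, 6, 9, 20]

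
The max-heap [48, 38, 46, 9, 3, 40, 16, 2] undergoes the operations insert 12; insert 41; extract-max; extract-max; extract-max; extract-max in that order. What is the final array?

[38, 12, 16, 2, 9, 3]

insert 12:
  append 12 at index 8 → [48, 38, 46, 9, 3, 40, 16, 2, 12]
  12 > parent 9 at index 3, swap → [48, 38, 46, 12, 3, 40, 16, 2, 9]
insert 41:
  append 41 at index 9 → [48, 38, 46, 12, 3, 40, 16, 2, 9, 41]
  41 > parent 3 at index 4, swap → [48, 38, 46, 12, 41, 40, 16, 2, 9, 3]
  41 > parent 38 at index 1, swap → [48, 41, 46, 12, 38, 40, 16, 2, 9, 3]
extract-max → returns 48:
  remove root 48; move last element 3 to root → [3, 41, 46, 12, 38, 40, 16, 2, 9]
  3 vs larger child 46 at index 2, swap → [46, 41, 3, 12, 38, 40, 16, 2, 9]
  3 vs larger child 40 at index 5, swap → [46, 41, 40, 12, 38, 3, 16, 2, 9]
extract-max → returns 46:
  remove root 46; move last element 9 to root → [9, 41, 40, 12, 38, 3, 16, 2]
  9 vs larger child 41 at index 1, swap → [41, 9, 40, 12, 38, 3, 16, 2]
  9 vs larger child 38 at index 4, swap → [41, 38, 40, 12, 9, 3, 16, 2]
extract-max → returns 41:
  remove root 41; move last element 2 to root → [2, 38, 40, 12, 9, 3, 16]
  2 vs larger child 40 at index 2, swap → [40, 38, 2, 12, 9, 3, 16]
  2 vs larger child 16 at index 6, swap → [40, 38, 16, 12, 9, 3, 2]
extract-max → returns 40:
  remove root 40; move last element 2 to root → [2, 38, 16, 12, 9, 3]
  2 vs larger child 38 at index 1, swap → [38, 2, 16, 12, 9, 3]
  2 vs larger child 12 at index 3, swap → [38, 12, 16, 2, 9, 3]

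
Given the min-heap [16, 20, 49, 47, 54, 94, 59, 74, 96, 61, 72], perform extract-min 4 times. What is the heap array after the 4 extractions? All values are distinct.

extract-min #1 returns 16:
  remove root 16; move last element 72 to root → [72, 20, 49, 47, 54, 94, 59, 74, 96, 61]
  72 vs smaller child 20 at index 1, swap → [20, 72, 49, 47, 54, 94, 59, 74, 96, 61]
  72 vs smaller child 47 at index 3, swap → [20, 47, 49, 72, 54, 94, 59, 74, 96, 61]
extract-min #2 returns 20:
  remove root 20; move last element 61 to root → [61, 47, 49, 72, 54, 94, 59, 74, 96]
  61 vs smaller child 47 at index 1, swap → [47, 61, 49, 72, 54, 94, 59, 74, 96]
  61 vs smaller child 54 at index 4, swap → [47, 54, 49, 72, 61, 94, 59, 74, 96]
extract-min #3 returns 47:
  remove root 47; move last element 96 to root → [96, 54, 49, 72, 61, 94, 59, 74]
  96 vs smaller child 49 at index 2, swap → [49, 54, 96, 72, 61, 94, 59, 74]
  96 vs smaller child 59 at index 6, swap → [49, 54, 59, 72, 61, 94, 96, 74]
extract-min #4 returns 49:
  remove root 49; move last element 74 to root → [74, 54, 59, 72, 61, 94, 96]
  74 vs smaller child 54 at index 1, swap → [54, 74, 59, 72, 61, 94, 96]
  74 vs smaller child 61 at index 4, swap → [54, 61, 59, 72, 74, 94, 96]

[54, 61, 59, 72, 74, 94, 96]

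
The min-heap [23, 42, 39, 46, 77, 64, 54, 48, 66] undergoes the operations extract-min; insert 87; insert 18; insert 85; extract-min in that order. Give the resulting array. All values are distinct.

extract-min → returns 23:
  remove root 23; move last element 66 to root → [66, 42, 39, 46, 77, 64, 54, 48]
  66 vs smaller child 39 at index 2, swap → [39, 42, 66, 46, 77, 64, 54, 48]
  66 vs smaller child 54 at index 6, swap → [39, 42, 54, 46, 77, 64, 66, 48]
insert 87:
  append 87 at index 8 → [39, 42, 54, 46, 77, 64, 66, 48, 87] (no swap needed)
insert 18:
  append 18 at index 9 → [39, 42, 54, 46, 77, 64, 66, 48, 87, 18]
  18 < parent 77 at index 4, swap → [39, 42, 54, 46, 18, 64, 66, 48, 87, 77]
  18 < parent 42 at index 1, swap → [39, 18, 54, 46, 42, 64, 66, 48, 87, 77]
  18 < parent 39 at index 0, swap → [18, 39, 54, 46, 42, 64, 66, 48, 87, 77]
insert 85:
  append 85 at index 10 → [18, 39, 54, 46, 42, 64, 66, 48, 87, 77, 85] (no swap needed)
extract-min → returns 18:
  remove root 18; move last element 85 to root → [85, 39, 54, 46, 42, 64, 66, 48, 87, 77]
  85 vs smaller child 39 at index 1, swap → [39, 85, 54, 46, 42, 64, 66, 48, 87, 77]
  85 vs smaller child 42 at index 4, swap → [39, 42, 54, 46, 85, 64, 66, 48, 87, 77]
  85 vs only child 77 at index 9, swap → [39, 42, 54, 46, 77, 64, 66, 48, 87, 85]

[39, 42, 54, 46, 77, 64, 66, 48, 87, 85]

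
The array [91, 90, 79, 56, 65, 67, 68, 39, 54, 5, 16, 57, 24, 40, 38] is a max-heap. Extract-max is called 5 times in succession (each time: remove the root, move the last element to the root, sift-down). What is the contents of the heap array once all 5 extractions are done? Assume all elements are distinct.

extract-max #1 returns 91:
  remove root 91; move last element 38 to root → [38, 90, 79, 56, 65, 67, 68, 39, 54, 5, 16, 57, 24, 40]
  38 vs larger child 90 at index 1, swap → [90, 38, 79, 56, 65, 67, 68, 39, 54, 5, 16, 57, 24, 40]
  38 vs larger child 65 at index 4, swap → [90, 65, 79, 56, 38, 67, 68, 39, 54, 5, 16, 57, 24, 40]
extract-max #2 returns 90:
  remove root 90; move last element 40 to root → [40, 65, 79, 56, 38, 67, 68, 39, 54, 5, 16, 57, 24]
  40 vs larger child 79 at index 2, swap → [79, 65, 40, 56, 38, 67, 68, 39, 54, 5, 16, 57, 24]
  40 vs larger child 68 at index 6, swap → [79, 65, 68, 56, 38, 67, 40, 39, 54, 5, 16, 57, 24]
extract-max #3 returns 79:
  remove root 79; move last element 24 to root → [24, 65, 68, 56, 38, 67, 40, 39, 54, 5, 16, 57]
  24 vs larger child 68 at index 2, swap → [68, 65, 24, 56, 38, 67, 40, 39, 54, 5, 16, 57]
  24 vs larger child 67 at index 5, swap → [68, 65, 67, 56, 38, 24, 40, 39, 54, 5, 16, 57]
  24 vs only child 57 at index 11, swap → [68, 65, 67, 56, 38, 57, 40, 39, 54, 5, 16, 24]
extract-max #4 returns 68:
  remove root 68; move last element 24 to root → [24, 65, 67, 56, 38, 57, 40, 39, 54, 5, 16]
  24 vs larger child 67 at index 2, swap → [67, 65, 24, 56, 38, 57, 40, 39, 54, 5, 16]
  24 vs larger child 57 at index 5, swap → [67, 65, 57, 56, 38, 24, 40, 39, 54, 5, 16]
extract-max #5 returns 67:
  remove root 67; move last element 16 to root → [16, 65, 57, 56, 38, 24, 40, 39, 54, 5]
  16 vs larger child 65 at index 1, swap → [65, 16, 57, 56, 38, 24, 40, 39, 54, 5]
  16 vs larger child 56 at index 3, swap → [65, 56, 57, 16, 38, 24, 40, 39, 54, 5]
  16 vs larger child 54 at index 8, swap → [65, 56, 57, 54, 38, 24, 40, 39, 16, 5]

[65, 56, 57, 54, 38, 24, 40, 39, 16, 5]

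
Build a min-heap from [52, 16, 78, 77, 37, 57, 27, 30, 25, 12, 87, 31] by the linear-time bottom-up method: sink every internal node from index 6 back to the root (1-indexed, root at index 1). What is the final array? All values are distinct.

[12, 16, 27, 25, 37, 31, 78, 30, 77, 52, 87, 57]

sift down from index 6:
  57 vs only child 31 at index 12, swap → [52, 16, 78, 77, 37, 31, 27, 30, 25, 12, 87, 57]
sift down from index 5:
  37 vs smaller child 12 at index 10, swap → [52, 16, 78, 77, 12, 31, 27, 30, 25, 37, 87, 57]
sift down from index 4:
  77 vs smaller child 25 at index 9, swap → [52, 16, 78, 25, 12, 31, 27, 30, 77, 37, 87, 57]
sift down from index 3:
  78 vs smaller child 27 at index 7, swap → [52, 16, 27, 25, 12, 31, 78, 30, 77, 37, 87, 57]
sift down from index 2:
  16 vs smaller child 12 at index 5, swap → [52, 12, 27, 25, 16, 31, 78, 30, 77, 37, 87, 57]
sift down from index 1:
  52 vs smaller child 12 at index 2, swap → [12, 52, 27, 25, 16, 31, 78, 30, 77, 37, 87, 57]
  52 vs smaller child 16 at index 5, swap → [12, 16, 27, 25, 52, 31, 78, 30, 77, 37, 87, 57]
  52 vs smaller child 37 at index 10, swap → [12, 16, 27, 25, 37, 31, 78, 30, 77, 52, 87, 57]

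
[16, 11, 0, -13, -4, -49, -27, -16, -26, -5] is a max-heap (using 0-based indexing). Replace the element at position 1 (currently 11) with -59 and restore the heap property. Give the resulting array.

set index 1 from 11 to -59 → [16, -59, 0, -13, -4, -49, -27, -16, -26, -5]
-59 vs larger child -4 at index 4, swap → [16, -4, 0, -13, -59, -49, -27, -16, -26, -5]
-59 vs only child -5 at index 9, swap → [16, -4, 0, -13, -5, -49, -27, -16, -26, -59]

[16, -4, 0, -13, -5, -49, -27, -16, -26, -59]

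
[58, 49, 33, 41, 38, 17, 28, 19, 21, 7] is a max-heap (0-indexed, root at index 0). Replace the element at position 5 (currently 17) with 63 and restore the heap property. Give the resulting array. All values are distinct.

set index 5 from 17 to 63 → [58, 49, 33, 41, 38, 63, 28, 19, 21, 7]
63 > parent 33 at index 2, swap → [58, 49, 63, 41, 38, 33, 28, 19, 21, 7]
63 > parent 58 at index 0, swap → [63, 49, 58, 41, 38, 33, 28, 19, 21, 7]

[63, 49, 58, 41, 38, 33, 28, 19, 21, 7]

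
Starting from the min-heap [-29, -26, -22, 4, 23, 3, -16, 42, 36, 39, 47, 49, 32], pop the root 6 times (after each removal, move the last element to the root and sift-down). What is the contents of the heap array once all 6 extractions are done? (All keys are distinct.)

[23, 32, 39, 42, 36, 47, 49]

extract-min #1 returns -29:
  remove root -29; move last element 32 to root → [32, -26, -22, 4, 23, 3, -16, 42, 36, 39, 47, 49]
  32 vs smaller child -26 at index 1, swap → [-26, 32, -22, 4, 23, 3, -16, 42, 36, 39, 47, 49]
  32 vs smaller child 4 at index 3, swap → [-26, 4, -22, 32, 23, 3, -16, 42, 36, 39, 47, 49]
extract-min #2 returns -26:
  remove root -26; move last element 49 to root → [49, 4, -22, 32, 23, 3, -16, 42, 36, 39, 47]
  49 vs smaller child -22 at index 2, swap → [-22, 4, 49, 32, 23, 3, -16, 42, 36, 39, 47]
  49 vs smaller child -16 at index 6, swap → [-22, 4, -16, 32, 23, 3, 49, 42, 36, 39, 47]
extract-min #3 returns -22:
  remove root -22; move last element 47 to root → [47, 4, -16, 32, 23, 3, 49, 42, 36, 39]
  47 vs smaller child -16 at index 2, swap → [-16, 4, 47, 32, 23, 3, 49, 42, 36, 39]
  47 vs smaller child 3 at index 5, swap → [-16, 4, 3, 32, 23, 47, 49, 42, 36, 39]
extract-min #4 returns -16:
  remove root -16; move last element 39 to root → [39, 4, 3, 32, 23, 47, 49, 42, 36]
  39 vs smaller child 3 at index 2, swap → [3, 4, 39, 32, 23, 47, 49, 42, 36]
extract-min #5 returns 3:
  remove root 3; move last element 36 to root → [36, 4, 39, 32, 23, 47, 49, 42]
  36 vs smaller child 4 at index 1, swap → [4, 36, 39, 32, 23, 47, 49, 42]
  36 vs smaller child 23 at index 4, swap → [4, 23, 39, 32, 36, 47, 49, 42]
extract-min #6 returns 4:
  remove root 4; move last element 42 to root → [42, 23, 39, 32, 36, 47, 49]
  42 vs smaller child 23 at index 1, swap → [23, 42, 39, 32, 36, 47, 49]
  42 vs smaller child 32 at index 3, swap → [23, 32, 39, 42, 36, 47, 49]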